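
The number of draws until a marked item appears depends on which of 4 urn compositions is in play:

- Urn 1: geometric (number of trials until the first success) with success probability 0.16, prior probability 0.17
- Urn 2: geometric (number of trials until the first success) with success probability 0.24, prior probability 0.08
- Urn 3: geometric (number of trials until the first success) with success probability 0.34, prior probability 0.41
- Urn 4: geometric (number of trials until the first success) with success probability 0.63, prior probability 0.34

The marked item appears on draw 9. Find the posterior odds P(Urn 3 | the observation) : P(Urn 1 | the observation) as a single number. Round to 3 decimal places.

Only the two components matter; the odds are (P(Z=i) f_i(x)) / (P(Z=j) f_j(x)).
Component likelihoods at x = 9:
  p_1 = 0.16·(1−0.16)^8 = 0.16·0.247876 = 0.0396601
  p_2 = 0.24·(1−0.24)^8 = 0.24·0.111303 = 0.0267128
  p_3 = 0.34·(1−0.34)^8 = 0.34·0.0360041 = 0.0122414
  p_4 = 0.63·(1−0.63)^8 = 0.63·0.000351248 = 0.000221286
Posterior odds = (P(Z=3)·p_3) / (P(Z=1)·p_1) = (0.41·0.0122414) / (0.17·0.0396601) = 0.00501897 / 0.00674222 ≈ 0.744

0.744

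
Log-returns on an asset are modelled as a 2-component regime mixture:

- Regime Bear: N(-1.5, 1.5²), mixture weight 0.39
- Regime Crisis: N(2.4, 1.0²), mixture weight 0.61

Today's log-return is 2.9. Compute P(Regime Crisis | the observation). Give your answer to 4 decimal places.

P(component k | x) = π_k·f_k(x) / marginal(x), where marginal(x) = Σ_j π_j·f_j(x).
Component likelihoods at x = 2.9:
  f_Bear = (1/(1.5·√(2π)))·exp(−(2.9−-1.5)²/(2·1.5²)) = 0.265962·exp(-4.30222) = 0.0036007
  f_Crisis = (1/(1.0·√(2π)))·exp(−(2.9−2.4)²/(2·1.0²)) = 0.398942·exp(-0.12500) = 0.352065
Multiply by the mixture weights:
  π_Bear·f_Bear = 0.39 × 0.0036007 = 0.00140427
  π_Crisis·f_Crisis = 0.61 × 0.352065 = 0.21476
Evidence: 0.00140427 + 0.21476 = 0.216164
P(Regime Crisis | 2.9) ≈ 0.9935

0.9935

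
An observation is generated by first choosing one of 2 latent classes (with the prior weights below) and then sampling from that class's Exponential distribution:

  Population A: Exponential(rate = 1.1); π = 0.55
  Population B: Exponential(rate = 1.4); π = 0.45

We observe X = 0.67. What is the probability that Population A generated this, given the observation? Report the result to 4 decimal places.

Apply Bayes' rule: the posterior for each component is proportional to its prior times its likelihood at x.
Component likelihoods at x = 0.67:
  f_A = 1.1·e^(−1.1·0.67) = 1.1·e^(−0.7370) = 0.526402
  f_B = 1.4·e^(−1.4·0.67) = 1.4·e^(−0.9380) = 0.547974
Multiply by the mixture weights:
  π_A·f_A = 0.55 × 0.526402 = 0.289521
  π_B·f_B = 0.45 × 0.547974 = 0.246588
Evidence: 0.289521 + 0.246588 = 0.536109
So the posterior for Population A is 0.289521 / 0.536109 ≈ 0.5400.

0.5400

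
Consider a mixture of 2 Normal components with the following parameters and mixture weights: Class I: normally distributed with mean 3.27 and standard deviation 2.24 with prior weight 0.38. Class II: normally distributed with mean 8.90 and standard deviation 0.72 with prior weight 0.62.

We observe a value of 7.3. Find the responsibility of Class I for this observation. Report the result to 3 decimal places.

P(component k | x) = π_k·f_k(x) / marginal(x), where marginal(x) = Σ_j π_j·f_j(x).
Component likelihoods at x = 7.3:
  p_I = (1/(2.24·√(2π)))·exp(−(7.3−3.27)²/(2·2.24²)) = 0.178099·exp(-1.61839) = 0.0353023
  p_II = (1/(0.72·√(2π)))·exp(−(7.3−8.90)²/(2·0.72²)) = 0.554087·exp(-2.46914) = 0.0469078
Weight by the priors:
  π_I·p_I = 0.38 × 0.0353023 = 0.0134149
  π_II·p_II = 0.62 × 0.0469078 = 0.0290829
Sum: 0.0134149 + 0.0290829 = 0.0424977
P(Class I | the observation) ≈ 0.316

0.316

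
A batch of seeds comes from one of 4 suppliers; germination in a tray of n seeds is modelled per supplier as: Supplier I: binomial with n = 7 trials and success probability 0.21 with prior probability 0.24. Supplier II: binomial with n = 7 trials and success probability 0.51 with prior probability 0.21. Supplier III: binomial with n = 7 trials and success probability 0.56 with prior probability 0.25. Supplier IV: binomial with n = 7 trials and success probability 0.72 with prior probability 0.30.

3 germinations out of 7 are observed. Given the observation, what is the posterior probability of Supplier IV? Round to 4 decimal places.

0.1432

Posterior ∝ prior × likelihood, so P(k | x) ∝ P(Z=k) f_k(x); normalise over all components.
Binomial probabilities:
  L_I = C(7,3)·0.21^3·0.79^4 = 35·0.009261·0.389501 = 0.126251
  L_II = C(7,3)·0.51^3·0.49^4 = 35·0.132651·0.057648 = 0.267647
  L_III = C(7,3)·0.56^3·0.44^4 = 35·0.175616·0.037481 = 0.230379
  L_IV = C(7,3)·0.72^3·0.28^4 = 35·0.373248·0.00614656 = 0.0802967
Prior × likelihood for each component:
  P(Z=I)·L_I = 0.24 × 0.126251 = 0.0303002
  P(Z=II)·L_II = 0.21 × 0.267647 = 0.0562059
  P(Z=III)·L_III = 0.25 × 0.230379 = 0.0575947
  P(Z=IV)·L_IV = 0.30 × 0.0802967 = 0.024089
Marginal: 0.0303002 + 0.0562059 + 0.0575947 + 0.024089 = 0.16819
P(Supplier IV | x) ≈ 0.1432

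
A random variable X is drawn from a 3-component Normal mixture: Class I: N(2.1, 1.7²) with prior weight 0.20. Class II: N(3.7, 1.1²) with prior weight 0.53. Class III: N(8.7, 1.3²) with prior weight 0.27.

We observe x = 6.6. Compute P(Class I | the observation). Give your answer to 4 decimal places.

0.0473

By Bayes' theorem, P(k | x) = w_k f_k(x) / Σ_j w_j f_j(x).
Evaluate each component's likelihood at the observed value:
  L_I = 0.007062
  L_II = 0.0112268
  L_III = 0.0832392
Unnormalised posteriors:
  w_I·L_I = 0.20 × 0.007062 = 0.0014124
  w_II·L_II = 0.53 × 0.0112268 = 0.00595018
  w_III·L_III = 0.27 × 0.0832392 = 0.0224746
Evidence: 0.0014124 + 0.00595018 + 0.0224746 = 0.0298372
So the posterior for Class I is 0.0014124 / 0.0298372 ≈ 0.0473.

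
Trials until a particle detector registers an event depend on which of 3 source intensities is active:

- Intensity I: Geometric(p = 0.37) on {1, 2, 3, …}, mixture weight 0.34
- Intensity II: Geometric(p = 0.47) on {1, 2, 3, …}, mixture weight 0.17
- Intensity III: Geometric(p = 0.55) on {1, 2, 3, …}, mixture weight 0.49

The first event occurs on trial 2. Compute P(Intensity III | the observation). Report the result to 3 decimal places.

0.499

The responsibility of component k is π_k f_k(x) divided by Σ_j π_j f_j(x).
Component likelihoods at x = 2:
  L_I = 0.37·(1−0.37)^1 = 0.37·0.63 = 0.2331
  L_II = 0.47·(1−0.47)^1 = 0.47·0.53 = 0.2491
  L_III = 0.55·(1−0.55)^1 = 0.55·0.45 = 0.2475
Unnormalised posteriors:
  π_I·L_I = 0.34 × 0.2331 = 0.079254
  π_II·L_II = 0.17 × 0.2491 = 0.042347
  π_III·L_III = 0.49 × 0.2475 = 0.121275
Denominator: 0.079254 + 0.042347 + 0.121275 = 0.242876
P(Intensity III | x) = 0.121275 / 0.242876 ≈ 0.499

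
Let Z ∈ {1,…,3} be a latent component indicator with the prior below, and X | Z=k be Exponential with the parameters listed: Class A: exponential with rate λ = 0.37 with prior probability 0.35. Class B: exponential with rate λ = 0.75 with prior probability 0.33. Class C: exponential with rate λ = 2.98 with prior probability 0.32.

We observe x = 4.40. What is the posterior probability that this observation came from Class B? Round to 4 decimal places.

The responsibility of component k is P(Z=k) f_k(x) divided by Σ_j P(Z=j) f_j(x).
Component likelihoods at x = 4.40:
  p_A = 0.37·e^(−0.37·4.40) = 0.37·e^(−1.6280) = 0.0726391
  p_B = 0.75·e^(−0.75·4.40) = 0.75·e^(−3.3000) = 0.0276624
  p_C = 2.98·e^(−2.98·4.40) = 2.98·e^(−13.1120) = 6.02209e-06
Multiply by the mixture weights:
  P(Z=A)·p_A = 0.35 × 0.0726391 = 0.0254237
  P(Z=B)·p_B = 0.33 × 0.0276624 = 0.00912858
  P(Z=C)·p_C = 0.32 × 6.02209e-06 = 1.92707e-06
Normaliser: 0.0254237 + 0.00912858 + 1.92707e-06 = 0.0345542
P(Class B | x) ≈ 0.2642

0.2642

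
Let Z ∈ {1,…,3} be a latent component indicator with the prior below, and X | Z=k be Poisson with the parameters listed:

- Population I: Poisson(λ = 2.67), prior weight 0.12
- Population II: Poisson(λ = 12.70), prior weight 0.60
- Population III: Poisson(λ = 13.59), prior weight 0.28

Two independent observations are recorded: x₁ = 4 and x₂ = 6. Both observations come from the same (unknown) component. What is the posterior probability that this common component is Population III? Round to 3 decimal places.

0.008

P(component k | x) = π_k·f_k(x) / marginal(x), where marginal(x) = Σ_j π_j·f_j(x).
Since both observations come from the same component, the likelihood for component k is f_k(x₁)·f_k(x₂).
  p_I = [0.146645] × [0.0348473] = 0.00511018
  p_II = [0.00330722] × [0.0177807] = 5.88049e-05
  p_III = [0.00178076] × [0.0109628] = 1.95221e-05
Weight by the priors:
  π_I·p_I = 0.12 × 0.00511018 = 0.000613222
  π_II·p_II = 0.60 × 5.88049e-05 = 3.52829e-05
  π_III·p_III = 0.28 × 1.95221e-05 = 5.46619e-06
Denominator: 0.000613222 + 3.52829e-05 + 5.46619e-06 = 0.000653971
Responsibility of Population III: 5.46619e-06 / 0.000653971 ≈ 0.008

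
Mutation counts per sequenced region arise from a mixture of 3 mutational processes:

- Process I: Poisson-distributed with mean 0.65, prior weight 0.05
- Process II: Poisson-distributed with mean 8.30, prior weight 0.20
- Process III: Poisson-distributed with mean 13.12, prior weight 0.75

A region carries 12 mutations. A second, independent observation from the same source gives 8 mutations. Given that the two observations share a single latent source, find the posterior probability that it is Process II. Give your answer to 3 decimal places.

0.302

Posterior ∝ prior × likelihood, so P(k | x) ∝ π_k f_k(x); normalise over all components.
Since both observations come from the same component, the likelihood for component k is f_k(x₁)·f_k(x₂).
  L_I = [6.19915e-12] × [4.12567e-07] = 2.55757e-18
  L_II = [0.0554569] × [0.138823] = 0.00769867
  L_III = [0.108874] × [0.0436522] = 0.00475261
Unnormalised posteriors:
  π_I·L_I = 0.05 × 2.55757e-18 = 1.27878e-19
  π_II·L_II = 0.20 × 0.00769867 = 0.00153973
  π_III·L_III = 0.75 × 0.00475261 = 0.00356446
Marginal: 1.27878e-19 + 0.00153973 + 0.00356446 = 0.00510419
P(Process II | x) = 0.00153973 / 0.00510419 ≈ 0.302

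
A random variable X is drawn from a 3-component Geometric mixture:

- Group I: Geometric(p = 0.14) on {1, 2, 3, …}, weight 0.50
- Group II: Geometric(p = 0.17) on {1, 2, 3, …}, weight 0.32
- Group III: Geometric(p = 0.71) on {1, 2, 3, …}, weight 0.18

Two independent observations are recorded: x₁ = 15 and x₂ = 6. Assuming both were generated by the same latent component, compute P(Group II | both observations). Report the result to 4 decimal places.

Posterior ∝ prior × likelihood, so P(k | x) ∝ w_k f_k(x); normalise over all components.
Since both observations come from the same component, the likelihood for component k is f_k(x₁)·f_k(x₂).
  L_I = [0.14·(1−0.14)^14 = 0.14·0.121054 = 0.0169475] × [0.0658598] = 0.00111616
  L_II = [0.17·(1−0.17)^14 = 0.17·0.0736365 = 0.0125182] × [0.0669637] = 0.000838266
  L_III = [0.71·(1−0.71)^14 = 0.71·2.97558e-08 = 2.11266e-08] × [0.00145629] = 3.07665e-11
Prior × likelihood for each component:
  w_I·L_I = 0.50 × 0.00111616 = 0.00055808
  w_II·L_II = 0.32 × 0.000838266 = 0.000268245
  w_III·L_III = 0.18 × 3.07665e-11 = 5.53798e-12
Marginal: 0.00055808 + 0.000268245 + 5.53798e-12 = 0.000826325
P(Group II | data) = 0.000268245 / 0.000826325 ≈ 0.3246

0.3246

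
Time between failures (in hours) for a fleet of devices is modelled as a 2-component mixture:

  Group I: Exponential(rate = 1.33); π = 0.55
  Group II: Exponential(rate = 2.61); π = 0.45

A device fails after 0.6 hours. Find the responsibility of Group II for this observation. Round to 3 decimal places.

0.427

Posterior ∝ prior × likelihood, so P(k | x) ∝ π_k f_k(x); normalise over all components.
Exponential densities:
  p_I = 0.598804
  p_II = 0.545174
Multiply by the mixture weights:
  π_I·p_I = 0.55 × 0.598804 = 0.329342
  π_II·p_II = 0.45 × 0.545174 = 0.245328
Evidence: 0.329342 + 0.245328 = 0.574671
P(Group II | the observation) ≈ 0.427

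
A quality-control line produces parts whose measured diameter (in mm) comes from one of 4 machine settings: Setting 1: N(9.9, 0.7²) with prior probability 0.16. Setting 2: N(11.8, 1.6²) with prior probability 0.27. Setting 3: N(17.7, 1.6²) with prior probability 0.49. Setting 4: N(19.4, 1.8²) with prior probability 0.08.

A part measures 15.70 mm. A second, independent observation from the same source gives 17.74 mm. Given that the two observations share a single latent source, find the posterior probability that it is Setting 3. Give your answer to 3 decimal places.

0.978

Posterior ∝ prior × likelihood, so P(k | x) ∝ P(Z=k) f_k(x); normalise over all components.
Since both observations come from the same component, the likelihood for component k is f_k(x₁)·f_k(x₂).
  p_1 = [(1/(0.7·√(2π)))·exp(−(15.70−9.9)²/(2·0.7²)) = 0.569918·exp(-34.32653) = 7.04676e-16] × [3.28747e-28] = 2.3166e-43
  p_2 = [(1/(1.6·√(2π)))·exp(−(15.70−11.8)²/(2·1.6²)) = 0.249339·exp(-2.97070) = 0.0127829] × [0.000253469] = 3.24007e-06
  p_3 = [(1/(1.6·√(2π)))·exp(−(15.70−17.7)²/(2·1.6²)) = 0.249339·exp(-0.78125) = 0.114156] × [0.249261] = 0.0284546
  p_4 = [(1/(1.8·√(2π)))·exp(−(15.70−19.4)²/(2·1.8²)) = 0.221635·exp(-2.11265) = 0.0267993] × [0.144862] = 0.00388221
Multiply by the mixture weights:
  P(Z=1)·p_1 = 0.16 × 2.3166e-43 = 3.70656e-44
  P(Z=2)·p_2 = 0.27 × 3.24007e-06 = 8.74819e-07
  P(Z=3)·p_3 = 0.49 × 0.0284546 = 0.0139427
  P(Z=4)·p_4 = 0.08 × 0.00388221 = 0.000310577
Evidence: 3.70656e-44 + 8.74819e-07 + 0.0139427 + 0.000310577 = 0.0142542
P(Setting 3 | x₁, x₂) = 0.0139427 / 0.0142542 ≈ 0.978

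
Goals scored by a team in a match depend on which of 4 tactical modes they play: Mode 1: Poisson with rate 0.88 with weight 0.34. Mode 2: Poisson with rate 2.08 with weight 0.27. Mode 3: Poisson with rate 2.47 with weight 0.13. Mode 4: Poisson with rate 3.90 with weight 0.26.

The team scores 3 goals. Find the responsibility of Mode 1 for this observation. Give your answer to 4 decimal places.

P(component k | x) = w_k·f_k(x) / marginal(x), where marginal(x) = Σ_j w_j·f_j(x).
Poisson probabilities:
  f_1 = 0.0471105
  f_2 = 0.187373
  f_3 = 0.212438
  f_4 = 0.200122
Unnormalised posteriors:
  w_1·f_1 = 0.34 × 0.0471105 = 0.0160176
  w_2·f_2 = 0.27 × 0.187373 = 0.0505906
  w_3·f_3 = 0.13 × 0.212438 = 0.0276169
  w_4·f_4 = 0.26 × 0.200122 = 0.0520316
Evidence: 0.0160176 + 0.0505906 + 0.0276169 + 0.0520316 = 0.146257
P(Mode 1 | 3 goals) = 0.0160176 / 0.146257 ≈ 0.1095

0.1095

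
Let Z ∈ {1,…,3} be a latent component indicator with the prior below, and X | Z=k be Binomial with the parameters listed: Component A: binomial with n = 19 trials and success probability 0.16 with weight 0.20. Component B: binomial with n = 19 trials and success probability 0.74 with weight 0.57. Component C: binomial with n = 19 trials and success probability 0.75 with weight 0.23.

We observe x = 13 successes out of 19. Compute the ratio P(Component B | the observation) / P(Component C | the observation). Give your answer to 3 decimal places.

Posterior odds = (w_i f_i(x)) / (w_j f_j(x)); the normalising sum cancels.
Evaluate each component's likelihood at the observed value:
  L_A = 4.29257e-07
  L_B = 0.167238
  L_C = 0.157369
Odds = (0.57/0.23) × (0.167238/0.157369) = 2.47826 × 1.06271 ≈ 2.634

2.634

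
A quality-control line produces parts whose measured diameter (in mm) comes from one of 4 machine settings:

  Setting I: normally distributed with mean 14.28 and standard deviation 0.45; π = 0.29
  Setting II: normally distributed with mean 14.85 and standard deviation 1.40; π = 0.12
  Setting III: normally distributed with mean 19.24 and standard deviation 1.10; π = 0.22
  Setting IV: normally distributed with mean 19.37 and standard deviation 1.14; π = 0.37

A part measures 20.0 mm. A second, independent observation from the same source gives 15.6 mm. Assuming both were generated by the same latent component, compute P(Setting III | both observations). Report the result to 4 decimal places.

0.3546

Apply Bayes' rule: the posterior for each component is proportional to its prior times its likelihood at x.
Since both observations come from the same component, the likelihood for component k is f_k(x₁)·f_k(x₂).
  f_I = [7.28968e-36] × [0.0120023] = 8.74933e-38
  f_II = [0.000328375] × [0.246867] = 8.10649e-05
  f_III = [0.285668] × [0.00151963] = 0.000434108
  f_IV = [0.300392] × [0.0014764] = 0.000443498
Prior × likelihood for each component:
  P(Z=I)·f_I = 0.29 × 8.74933e-38 = 2.5373e-38
  P(Z=II)·f_II = 0.12 × 8.10649e-05 = 9.72779e-06
  P(Z=III)·f_III = 0.22 × 0.000434108 = 9.55038e-05
  P(Z=IV)·f_IV = 0.37 × 0.000443498 = 0.000164094
Denominator: 2.5373e-38 + 9.72779e-06 + 9.55038e-05 + 0.000164094 = 0.000269326
P(Setting III | x₁, x₂) ≈ 0.3546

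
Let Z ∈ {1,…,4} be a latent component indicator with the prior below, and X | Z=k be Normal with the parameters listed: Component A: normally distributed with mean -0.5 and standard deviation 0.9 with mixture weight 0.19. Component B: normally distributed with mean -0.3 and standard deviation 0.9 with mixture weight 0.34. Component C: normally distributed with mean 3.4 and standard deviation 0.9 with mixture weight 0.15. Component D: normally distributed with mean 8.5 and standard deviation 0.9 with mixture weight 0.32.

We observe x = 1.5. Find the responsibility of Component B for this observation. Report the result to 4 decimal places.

By Bayes' theorem, P(k | x) = π_k f_k(x) / Σ_j π_j f_j(x).
Normal densities:
  f_A = 0.0375263
  f_B = 0.05999
  f_C = 0.0477406
  f_D = 3.24041e-14
Weight by the priors:
  π_A·f_A = 0.19 × 0.0375263 = 0.00712999
  π_B·f_B = 0.34 × 0.05999 = 0.0203966
  π_C·f_C = 0.15 × 0.0477406 = 0.00716109
  π_D·f_D = 0.32 × 3.24041e-14 = 1.03693e-14
Denominator: 0.00712999 + 0.0203966 + 0.00716109 + 1.03693e-14 = 0.0346877
P(Component B | x) ≈ 0.5880

0.5880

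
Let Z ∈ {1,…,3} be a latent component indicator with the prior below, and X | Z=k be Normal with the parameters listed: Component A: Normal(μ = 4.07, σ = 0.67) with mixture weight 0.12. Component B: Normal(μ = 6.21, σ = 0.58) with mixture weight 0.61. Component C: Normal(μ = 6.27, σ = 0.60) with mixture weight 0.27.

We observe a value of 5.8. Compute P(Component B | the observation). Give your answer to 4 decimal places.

0.7082

The responsibility of component k is w_k f_k(x) divided by Σ_j w_j f_j(x).
Component likelihoods at x = 5.8:
  f_A = (1/(0.67·√(2π)))·exp(−(5.8−4.07)²/(2·0.67²)) = 0.595436·exp(-3.33359) = 0.0212361
  f_B = (1/(0.58·√(2π)))·exp(−(5.8−6.21)²/(2·0.58²)) = 0.687832·exp(-0.24985) = 0.535763
  f_C = (1/(0.60·√(2π)))·exp(−(5.8−6.27)²/(2·0.60²)) = 0.664904·exp(-0.30681) = 0.489232
Unnormalised posteriors:
  w_A·f_A = 0.12 × 0.0212361 = 0.00254833
  w_B·f_B = 0.61 × 0.535763 = 0.326816
  w_C·f_C = 0.27 × 0.489232 = 0.132093
Denominator: 0.00254833 + 0.326816 + 0.132093 = 0.461457
Responsibility of Component B: 0.326816 / 0.461457 ≈ 0.7082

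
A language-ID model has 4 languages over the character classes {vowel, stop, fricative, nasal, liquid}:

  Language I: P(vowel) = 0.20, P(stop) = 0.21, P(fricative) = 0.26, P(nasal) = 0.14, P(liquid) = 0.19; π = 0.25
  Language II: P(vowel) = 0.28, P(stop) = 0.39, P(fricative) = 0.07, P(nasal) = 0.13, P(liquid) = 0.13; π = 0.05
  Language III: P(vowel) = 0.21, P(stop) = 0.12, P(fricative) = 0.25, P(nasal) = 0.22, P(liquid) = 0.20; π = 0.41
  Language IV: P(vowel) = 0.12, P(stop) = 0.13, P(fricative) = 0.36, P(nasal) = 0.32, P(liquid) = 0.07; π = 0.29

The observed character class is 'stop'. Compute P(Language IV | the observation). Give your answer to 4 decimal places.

0.2373

The responsibility of component k is P(Z=k) f_k(x) divided by Σ_j P(Z=j) f_j(x).
Categorical probabilities:
  L_I = P(stop | comp) = 0.21
  L_II = P(stop | comp) = 0.39
  L_III = P(stop | comp) = 0.12
  L_IV = P(stop | comp) = 0.13
Prior × likelihood for each component:
  P(Z=I)·L_I = 0.25 × 0.21 = 0.0525
  P(Z=II)·L_II = 0.05 × 0.39 = 0.0195
  P(Z=III)·L_III = 0.41 × 0.12 = 0.0492
  P(Z=IV)·L_IV = 0.29 × 0.13 = 0.0377
Denominator: 0.0525 + 0.0195 + 0.0492 + 0.0377 = 0.1589
So the posterior for Language IV is 0.0377 / 0.1589 ≈ 0.2373.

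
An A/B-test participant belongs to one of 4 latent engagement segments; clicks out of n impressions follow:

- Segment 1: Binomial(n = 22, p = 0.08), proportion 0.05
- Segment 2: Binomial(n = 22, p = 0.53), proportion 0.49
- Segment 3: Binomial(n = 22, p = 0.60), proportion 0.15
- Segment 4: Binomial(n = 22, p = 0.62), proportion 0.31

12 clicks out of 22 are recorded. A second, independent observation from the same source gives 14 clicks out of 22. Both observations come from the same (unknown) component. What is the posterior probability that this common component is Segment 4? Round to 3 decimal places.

The responsibility of component k is w_k f_k(x) divided by Σ_j w_j f_j(x).
Since both observations come from the same component, the likelihood for component k is f_k(x₁)·f_k(x₂).
  L_1 = [1.9303e-08] × [7.21772e-11] = 1.39324e-18
  L_2 = [0.167092] × [0.105071] = 0.0175565
  L_3 = [0.147598] × [0.164223] = 0.0242391
  L_4 = [0.130979] × [0.172421] = 0.0225836
Unnormalised posteriors:
  w_1·L_1 = 0.05 × 1.39324e-18 = 6.96618e-20
  w_2·L_2 = 0.49 × 0.0175565 = 0.00860269
  w_3·L_3 = 0.15 × 0.0242391 = 0.00363587
  w_4·L_4 = 0.31 × 0.0225836 = 0.00700091
Normaliser: 6.96618e-20 + 0.00860269 + 0.00363587 + 0.00700091 = 0.0192395
P(Segment 4 | x₁, x₂) ≈ 0.364

0.364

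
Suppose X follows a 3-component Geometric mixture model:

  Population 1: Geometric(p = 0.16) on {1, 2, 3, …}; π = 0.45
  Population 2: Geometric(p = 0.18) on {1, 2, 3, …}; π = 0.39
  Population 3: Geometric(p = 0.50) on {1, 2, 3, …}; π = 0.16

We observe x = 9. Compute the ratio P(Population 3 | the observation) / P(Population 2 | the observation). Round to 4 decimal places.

Only the two components matter; the odds are (w_i f_i(x)) / (w_j f_j(x)).
Evaluate each component's likelihood at the observed value:
  p_1 = 0.0396601
  p_2 = 0.0367945
  p_3 = 0.00195312
Posterior odds = (w_3·p_3) / (w_2·p_2) = (0.16·0.00195312) / (0.39·0.0367945) = 0.0003125 / 0.0143499 ≈ 0.0218

0.0218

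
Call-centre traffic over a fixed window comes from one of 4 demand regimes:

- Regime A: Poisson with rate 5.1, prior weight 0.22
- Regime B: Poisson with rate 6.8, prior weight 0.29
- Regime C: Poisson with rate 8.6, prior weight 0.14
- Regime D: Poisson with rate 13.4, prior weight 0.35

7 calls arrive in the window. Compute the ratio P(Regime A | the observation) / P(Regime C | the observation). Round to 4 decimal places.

Since P(k|x) ∝ w_k f_k(x), the posterior odds are w_i f_i(x) / (w_j f_j(x)).
Component likelihoods at x = 7 calls:
  L_A = e^(−5.1)·5.1^7/7! = 0.108557
  L_B = e^(−6.8)·6.8^7/7! = 0.148569
  L_C = e^(−8.6)·8.6^7/7! = 0.127094
  L_D = e^(−13.4)·13.4^7/7! = 0.0233215
Posterior odds = (w_A·L_A) / (w_C·L_C) = (0.22·0.108557) / (0.14·0.127094) = 0.0238826 / 0.0177932 ≈ 1.3422

1.3422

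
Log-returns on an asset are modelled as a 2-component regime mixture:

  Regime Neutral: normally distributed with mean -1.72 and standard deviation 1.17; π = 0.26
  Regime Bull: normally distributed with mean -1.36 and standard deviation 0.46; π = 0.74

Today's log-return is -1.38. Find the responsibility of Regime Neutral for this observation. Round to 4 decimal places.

Apply Bayes' rule: the posterior for each component is proportional to its prior times its likelihood at x.
Evaluate each component's likelihood at the observed value:
  f_Neutral = (1/(1.17·√(2π)))·exp(−(-1.38−-1.72)²/(2·1.17²)) = 0.340976·exp(-0.04222) = 0.326879
  f_Bull = (1/(0.46·√(2π)))·exp(−(-1.38−-1.36)²/(2·0.46²)) = 0.867266·exp(-0.00095) = 0.866446
Unnormalised posteriors:
  P(Z=Neutral)·f_Neutral = 0.26 × 0.326879 = 0.0849885
  P(Z=Bull)·f_Bull = 0.74 × 0.866446 = 0.64117
Normaliser: 0.0849885 + 0.64117 = 0.726159
Responsibility of Regime Neutral: 0.0849885 / 0.726159 ≈ 0.1170

0.1170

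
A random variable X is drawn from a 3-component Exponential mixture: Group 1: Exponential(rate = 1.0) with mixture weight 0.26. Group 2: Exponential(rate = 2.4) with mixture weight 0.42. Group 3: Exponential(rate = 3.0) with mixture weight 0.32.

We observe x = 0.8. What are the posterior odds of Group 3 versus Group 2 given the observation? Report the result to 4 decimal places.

0.5893

The posterior odds equal the prior odds times the likelihood ratio: (π_i/π_j)·(f_i(x)/f_j(x)).
Component likelihoods at x = 0.8:
  f_1 = 1.0·e^(−1.0·0.8) = 1.0·e^(−0.8000) = 0.449329
  f_2 = 2.4·e^(−2.4·0.8) = 2.4·e^(−1.9200) = 0.351857
  f_3 = 3.0·e^(−3.0·0.8) = 3.0·e^(−2.4000) = 0.272154
Odds = (0.32/0.42) × (0.272154/0.351857) = 0.761905 × 0.773479 ≈ 0.5893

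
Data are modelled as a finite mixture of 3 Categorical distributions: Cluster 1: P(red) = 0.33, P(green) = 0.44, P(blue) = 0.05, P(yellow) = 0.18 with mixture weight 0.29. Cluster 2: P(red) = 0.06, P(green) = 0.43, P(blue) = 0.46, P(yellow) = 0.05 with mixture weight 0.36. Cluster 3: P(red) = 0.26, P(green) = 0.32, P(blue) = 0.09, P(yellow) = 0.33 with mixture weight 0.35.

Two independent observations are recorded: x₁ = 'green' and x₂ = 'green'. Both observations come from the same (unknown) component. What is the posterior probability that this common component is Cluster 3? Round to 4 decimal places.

0.2261

The responsibility of component k is π_k f_k(x) divided by Σ_j π_j f_j(x).
Since both observations come from the same component, the likelihood for component k is f_k(x₁)·f_k(x₂).
  L_1 = [P(green | comp) = 0.44] × [0.44] = 0.1936
  L_2 = [P(green | comp) = 0.43] × [0.43] = 0.1849
  L_3 = [P(green | comp) = 0.32] × [0.32] = 0.1024
Unnormalised posteriors:
  π_1·L_1 = 0.29 × 0.1936 = 0.056144
  π_2·L_2 = 0.36 × 0.1849 = 0.066564
  π_3·L_3 = 0.35 × 0.1024 = 0.03584
Sum: 0.056144 + 0.066564 + 0.03584 = 0.158548
P(Cluster 3 | x) ≈ 0.2261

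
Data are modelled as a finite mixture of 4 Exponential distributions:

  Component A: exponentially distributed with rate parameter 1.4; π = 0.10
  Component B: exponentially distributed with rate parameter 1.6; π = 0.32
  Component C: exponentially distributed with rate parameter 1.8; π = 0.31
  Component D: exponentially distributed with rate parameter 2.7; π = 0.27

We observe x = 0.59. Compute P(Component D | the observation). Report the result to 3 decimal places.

Posterior ∝ prior × likelihood, so P(k | x) ∝ P(Z=k) f_k(x); normalise over all components.
Component likelihoods at x = 0.59:
  L_A = 0.612916
  L_B = 0.62251
  L_C = 0.622374
  L_D = 0.54895
Unnormalised posteriors:
  P(Z=A)·L_A = 0.10 × 0.612916 = 0.0612916
  P(Z=B)·L_B = 0.32 × 0.62251 = 0.199203
  P(Z=C)·L_C = 0.31 × 0.622374 = 0.192936
  P(Z=D)·L_D = 0.27 × 0.54895 = 0.148216
Denominator: 0.0612916 + 0.199203 + 0.192936 + 0.148216 = 0.601647
Responsibility of Component D: 0.148216 / 0.601647 ≈ 0.246

0.246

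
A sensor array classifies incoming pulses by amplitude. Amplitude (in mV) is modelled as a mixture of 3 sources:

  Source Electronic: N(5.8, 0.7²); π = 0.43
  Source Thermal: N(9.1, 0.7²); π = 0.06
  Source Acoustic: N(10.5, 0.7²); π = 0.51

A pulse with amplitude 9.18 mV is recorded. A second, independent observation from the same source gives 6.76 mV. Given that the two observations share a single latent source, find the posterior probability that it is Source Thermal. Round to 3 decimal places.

Posterior ∝ prior × likelihood, so P(k | x) ∝ w_k f_k(x); normalise over all components.
Since both observations come from the same component, the likelihood for component k is f_k(x₁)·f_k(x₂).
  f_Electronic = [4.93176e-06] × [0.222535] = 1.09749e-06
  f_Thermal = [0.566208] × [0.00213431] = 0.00120846
  f_Acoustic = [0.0963062] × [3.60662e-07] = 3.4734e-08
Unnormalised posteriors:
  w_Electronic·f_Electronic = 0.43 × 1.09749e-06 = 4.7192e-07
  w_Thermal·f_Thermal = 0.06 × 0.00120846 = 7.25079e-05
  w_Acoustic·f_Acoustic = 0.51 × 3.4734e-08 = 1.77143e-08
Denominator: 4.7192e-07 + 7.25079e-05 + 1.77143e-08 = 7.29975e-05
P(Source Thermal | x) ≈ 0.993

0.993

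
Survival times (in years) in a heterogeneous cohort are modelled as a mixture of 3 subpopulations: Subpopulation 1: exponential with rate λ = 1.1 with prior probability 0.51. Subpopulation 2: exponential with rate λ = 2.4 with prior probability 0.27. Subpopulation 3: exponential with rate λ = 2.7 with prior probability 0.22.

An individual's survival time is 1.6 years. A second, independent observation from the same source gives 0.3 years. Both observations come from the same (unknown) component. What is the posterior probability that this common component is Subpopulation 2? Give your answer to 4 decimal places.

The responsibility of component k is w_k f_k(x) divided by Σ_j w_j f_j(x).
Since both observations come from the same component, the likelihood for component k is f_k(x₁)·f_k(x₂).
  L_1 = [0.189249] × [0.790816] = 0.149661
  L_2 = [0.0515846] × [1.16821] = 0.0602615
  L_3 = [0.0359097] × [1.20112] = 0.0431317
Weight by the priors:
  w_1·L_1 = 0.51 × 0.149661 = 0.0763273
  w_2·L_2 = 0.27 × 0.0602615 = 0.0162706
  w_3·L_3 = 0.22 × 0.0431317 = 0.00948898
Normaliser: 0.0763273 + 0.0162706 + 0.00948898 = 0.102087
P(Subpopulation 2 | x) ≈ 0.1594

0.1594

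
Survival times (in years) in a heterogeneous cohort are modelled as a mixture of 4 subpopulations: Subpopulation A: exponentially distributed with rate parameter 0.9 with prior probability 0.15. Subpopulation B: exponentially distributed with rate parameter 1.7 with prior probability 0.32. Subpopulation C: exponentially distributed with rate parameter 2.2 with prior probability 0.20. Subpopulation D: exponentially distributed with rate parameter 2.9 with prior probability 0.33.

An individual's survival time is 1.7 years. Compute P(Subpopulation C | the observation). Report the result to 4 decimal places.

P(component k | x) = P(Z=k)·f_k(x) / marginal(x), where marginal(x) = Σ_j P(Z=j)·f_j(x).
Exponential densities:
  L_A = 0.9·e^(−0.9·1.7) = 0.9·e^(−1.5300) = 0.194882
  L_B = 1.7·e^(−1.7·1.7) = 1.7·e^(−2.8900) = 0.0944796
  L_C = 2.2·e^(−2.2·1.7) = 2.2·e^(−3.7400) = 0.052259
  L_D = 2.9·e^(−2.9·1.7) = 2.9·e^(−4.9300) = 0.0209569
Unnormalised posteriors:
  P(Z=A)·L_A = 0.15 × 0.194882 = 0.0292323
  P(Z=B)·L_B = 0.32 × 0.0944796 = 0.0302335
  P(Z=C)·L_C = 0.20 × 0.052259 = 0.0104518
  P(Z=D)·L_D = 0.33 × 0.0209569 = 0.00691576
Normaliser: 0.0292323 + 0.0302335 + 0.0104518 + 0.00691576 = 0.0768333
P(Subpopulation C | x) = 0.0104518 / 0.0768333 ≈ 0.1360

0.1360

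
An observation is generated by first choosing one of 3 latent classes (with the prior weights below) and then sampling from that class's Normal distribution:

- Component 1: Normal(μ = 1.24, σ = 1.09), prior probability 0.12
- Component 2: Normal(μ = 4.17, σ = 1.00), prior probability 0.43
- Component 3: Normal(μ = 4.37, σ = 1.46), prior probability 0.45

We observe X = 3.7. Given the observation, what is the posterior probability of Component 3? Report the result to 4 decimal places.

P(component k | x) = P(Z=k)·f_k(x) / marginal(x), where marginal(x) = Σ_j P(Z=j)·f_j(x).
Component likelihoods at x = 3.7:
  L_1 = (1/(1.09·√(2π)))·exp(−(3.7−1.24)²/(2·1.09²)) = 0.366002·exp(-2.54676) = 0.0286709
  L_2 = (1/(1.00·√(2π)))·exp(−(3.7−4.17)²/(2·1.00²)) = 0.398942·exp(-0.11045) = 0.357225
  L_3 = (1/(1.46·√(2π)))·exp(−(3.7−4.37)²/(2·1.46²)) = 0.273248·exp(-0.10530) = 0.245939
Multiply by the mixture weights:
  P(Z=1)·L_1 = 0.12 × 0.0286709 = 0.00344051
  P(Z=2)·L_2 = 0.43 × 0.357225 = 0.153607
  P(Z=3)·L_3 = 0.45 × 0.245939 = 0.110673
Evidence: 0.00344051 + 0.153607 + 0.110673 = 0.26772
Responsibility of Component 3: 0.110673 / 0.26772 ≈ 0.4134

0.4134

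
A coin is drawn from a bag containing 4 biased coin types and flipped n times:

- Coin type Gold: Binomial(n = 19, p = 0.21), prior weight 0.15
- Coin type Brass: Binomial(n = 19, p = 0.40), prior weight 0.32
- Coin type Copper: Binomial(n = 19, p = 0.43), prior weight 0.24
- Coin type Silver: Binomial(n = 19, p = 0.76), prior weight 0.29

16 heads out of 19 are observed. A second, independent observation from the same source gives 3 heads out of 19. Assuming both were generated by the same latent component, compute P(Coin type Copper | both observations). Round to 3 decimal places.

The responsibility of component k is π_k f_k(x) divided by Σ_j π_j f_j(x).
Since both observations come from the same component, the likelihood for component k is f_k(x₁)·f_k(x₂).
  p_Gold = [6.83461e-09] × [0.206545] = 1.41166e-09
  p_Brass = [8.98954e-05] × [0.0174954] = 1.57276e-06
  p_Copper = [0.000245157] × [0.00956592] = 2.34515e-06
  p_Silver = [0.165949] × [5.154e-08] = 8.55302e-09
Unnormalised posteriors:
  π_Gold·p_Gold = 0.15 × 1.41166e-09 = 2.11748e-10
  π_Brass·p_Brass = 0.32 × 1.57276e-06 = 5.03282e-07
  π_Copper·p_Copper = 0.24 × 2.34515e-06 = 5.62836e-07
  π_Silver·p_Silver = 0.29 × 8.55302e-09 = 2.48038e-09
Denominator: 2.11748e-10 + 5.03282e-07 + 5.62836e-07 + 2.48038e-09 = 1.06881e-06
P(Coin type Copper | data) ≈ 0.527

0.527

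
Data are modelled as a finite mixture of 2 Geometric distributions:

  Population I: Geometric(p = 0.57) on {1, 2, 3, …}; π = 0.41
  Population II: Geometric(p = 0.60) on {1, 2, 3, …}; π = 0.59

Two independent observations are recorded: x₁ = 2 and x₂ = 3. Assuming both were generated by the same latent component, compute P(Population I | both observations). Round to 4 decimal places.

The responsibility of component k is P(Z=k) f_k(x) divided by Σ_j P(Z=j) f_j(x).
Since both observations come from the same component, the likelihood for component k is f_k(x₁)·f_k(x₂).
  L_I = [0.2451] × [0.105393] = 0.0258318
  L_II = [0.24] × [0.096] = 0.02304
Unnormalised posteriors:
  P(Z=I)·L_I = 0.41 × 0.0258318 = 0.010591
  P(Z=II)·L_II = 0.59 × 0.02304 = 0.0135936
Denominator: 0.010591 + 0.0135936 = 0.0241846
P(Population I | x₁,x₂) = 0.010591 / 0.0241846 ≈ 0.4379

0.4379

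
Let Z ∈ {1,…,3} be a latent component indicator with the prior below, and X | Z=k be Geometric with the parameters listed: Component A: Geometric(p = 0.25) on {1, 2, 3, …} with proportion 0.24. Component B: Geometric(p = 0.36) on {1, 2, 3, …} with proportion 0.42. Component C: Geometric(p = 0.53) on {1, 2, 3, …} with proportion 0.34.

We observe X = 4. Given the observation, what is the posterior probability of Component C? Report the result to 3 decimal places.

P(component k | x) = P(Z=k)·f_k(x) / marginal(x), where marginal(x) = Σ_j P(Z=j)·f_j(x).
Geometric probabilities:
  p_A = 0.105469
  p_B = 0.0943718
  p_C = 0.0550262
Weight by the priors:
  P(Z=A)·p_A = 0.24 × 0.105469 = 0.0253125
  P(Z=B)·p_B = 0.42 × 0.0943718 = 0.0396362
  P(Z=C)·p_C = 0.34 × 0.0550262 = 0.0187089
Evidence: 0.0253125 + 0.0396362 + 0.0187089 = 0.0836576
Responsibility of Component C: 0.0187089 / 0.0836576 ≈ 0.224

0.224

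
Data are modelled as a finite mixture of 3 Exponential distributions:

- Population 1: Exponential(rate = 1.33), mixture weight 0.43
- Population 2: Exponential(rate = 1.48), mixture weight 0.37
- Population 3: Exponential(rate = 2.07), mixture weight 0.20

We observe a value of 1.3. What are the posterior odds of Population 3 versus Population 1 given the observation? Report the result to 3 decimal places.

0.277

The posterior odds equal the prior odds times the likelihood ratio: (π_i/π_j)·(f_i(x)/f_j(x)).
Exponential densities:
  f_1 = 1.33·e^(−1.33·1.3) = 1.33·e^(−1.7290) = 0.236024
  f_2 = 1.48·e^(−1.48·1.3) = 1.48·e^(−1.9240) = 0.216112
  f_3 = 2.07·e^(−2.07·1.3) = 2.07·e^(−2.6910) = 0.140373
Odds = (0.20/0.43) × (0.140373/0.236024) = 0.465116 × 0.59474 ≈ 0.277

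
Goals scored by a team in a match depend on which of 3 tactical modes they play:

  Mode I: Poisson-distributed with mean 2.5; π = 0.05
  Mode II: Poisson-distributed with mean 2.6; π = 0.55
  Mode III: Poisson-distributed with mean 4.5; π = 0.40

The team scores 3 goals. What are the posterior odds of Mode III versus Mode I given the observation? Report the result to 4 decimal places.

6.3142

Posterior odds = (w_i f_i(x)) / (w_j f_j(x)); the normalising sum cancels.
Evaluate each component's likelihood at the observed value:
  f_I = 0.213763
  f_II = 0.217572
  f_III = 0.168718
Posterior odds = (w_III·f_III) / (w_I·f_I) = (0.40·0.168718) / (0.05·0.213763) = 0.0674872 / 0.0106882 ≈ 6.3142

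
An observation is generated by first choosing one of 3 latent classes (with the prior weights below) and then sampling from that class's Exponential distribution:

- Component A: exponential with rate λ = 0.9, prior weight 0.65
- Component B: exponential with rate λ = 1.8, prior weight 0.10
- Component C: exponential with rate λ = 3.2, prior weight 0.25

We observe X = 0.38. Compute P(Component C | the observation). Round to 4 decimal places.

By Bayes' theorem, P(k | x) = P(Z=k) f_k(x) / Σ_j P(Z=j) f_j(x).
Evaluate each component's likelihood at the observed value:
  L_A = 0.639313
  L_B = 0.90827
  L_C = 0.948523
Weight by the priors:
  P(Z=A)·L_A = 0.65 × 0.639313 = 0.415554
  P(Z=B)·L_B = 0.10 × 0.90827 = 0.090827
  P(Z=C)·L_C = 0.25 × 0.948523 = 0.237131
Evidence: 0.415554 + 0.090827 + 0.237131 = 0.743511
Responsibility of Component C: 0.237131 / 0.743511 ≈ 0.3189

0.3189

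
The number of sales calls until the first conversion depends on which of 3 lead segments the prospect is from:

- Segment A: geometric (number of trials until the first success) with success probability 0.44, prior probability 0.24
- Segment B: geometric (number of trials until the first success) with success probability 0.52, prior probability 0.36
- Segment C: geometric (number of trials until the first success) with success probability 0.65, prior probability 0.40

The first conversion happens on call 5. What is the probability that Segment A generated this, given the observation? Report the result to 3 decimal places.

0.429

P(component k | x) = w_k·f_k(x) / marginal(x), where marginal(x) = Σ_j w_j·f_j(x).
Evaluate each component's likelihood at the observed value:
  L_A = 0.0432718
  L_B = 0.0276038
  L_C = 0.00975406
Unnormalised posteriors:
  w_A·L_A = 0.24 × 0.0432718 = 0.0103852
  w_B·L_B = 0.36 × 0.0276038 = 0.00993735
  w_C·L_C = 0.40 × 0.00975406 = 0.00390162
Sum: 0.0103852 + 0.00993735 + 0.00390162 = 0.0242242
P(Segment A | the observation) ≈ 0.429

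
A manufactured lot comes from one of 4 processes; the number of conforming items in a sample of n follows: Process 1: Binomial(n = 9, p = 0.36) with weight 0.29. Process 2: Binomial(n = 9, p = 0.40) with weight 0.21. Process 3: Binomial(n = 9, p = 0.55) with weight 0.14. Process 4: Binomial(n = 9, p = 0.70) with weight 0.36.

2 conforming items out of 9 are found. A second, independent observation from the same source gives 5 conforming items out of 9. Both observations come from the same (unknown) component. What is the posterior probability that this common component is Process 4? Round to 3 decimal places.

0.016

The responsibility of component k is w_k f_k(x) divided by Σ_j w_j f_j(x).
Since both observations come from the same component, the likelihood for component k is f_k(x₁)·f_k(x₂).
  f_1 = [C(9,2)·0.36^2·0.64^7 = 36·0.1296·0.0439805 = 0.205195] × [0.127821] = 0.0262283
  f_2 = [C(9,2)·0.40^2·0.60^7 = 36·0.16·0.0279936 = 0.161243] × [0.167215] = 0.0269623
  f_3 = [C(9,2)·0.55^2·0.45^7 = 36·0.3025·0.00373669 = 0.0406926] × [0.260036] = 0.0105816
  f_4 = [C(9,2)·0.70^2·0.30^7 = 36·0.49·0.0002187 = 0.00385787] × [0.171532] = 0.000661749
Unnormalised posteriors:
  w_1·f_1 = 0.29 × 0.0262283 = 0.00760621
  w_2·f_2 = 0.21 × 0.0269623 = 0.00566208
  w_3·f_3 = 0.14 × 0.0105816 = 0.00148142
  w_4·f_4 = 0.36 × 0.000661749 = 0.00023823
Marginal: 0.00760621 + 0.00566208 + 0.00148142 + 0.00023823 = 0.0149879
P(Process 4 | x₁,x₂) = 0.00023823 / 0.0149879 ≈ 0.016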